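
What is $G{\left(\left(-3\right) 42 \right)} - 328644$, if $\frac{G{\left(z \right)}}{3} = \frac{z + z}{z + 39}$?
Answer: $- \frac{9530424}{29} \approx -3.2864 \cdot 10^{5}$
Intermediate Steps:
$G{\left(z \right)} = \frac{6 z}{39 + z}$ ($G{\left(z \right)} = 3 \frac{z + z}{z + 39} = 3 \frac{2 z}{39 + z} = \frac{6 z}{39 + z}$)
$G{\left(\left(-3\right) 42 \right)} - 328644 = \frac{6 \left(\left(-3\right) 42\right)}{39 - 126} - 328644 = 6 \left(-126\right) \frac{1}{39 - 126} - 328644 = 6 \left(-126\right) \frac{1}{-87} - 328644 = 6 \left(-126\right) \left(- \frac{1}{87}\right) - 328644 = \frac{252}{29} - 328644 = - \frac{9530424}{29}$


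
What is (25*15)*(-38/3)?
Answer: -4750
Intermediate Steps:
(25*15)*(-38/3) = 375*(-38*⅓) = 375*(-38/3) = -4750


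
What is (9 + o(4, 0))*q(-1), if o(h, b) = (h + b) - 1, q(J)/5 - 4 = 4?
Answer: 480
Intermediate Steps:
q(J) = 40 (q(J) = 20 + 5*4 = 20 + 20 = 40)
o(h, b) = -1 + b + h (o(h, b) = (b + h) - 1 = -1 + b + h)
(9 + o(4, 0))*q(-1) = (9 + (-1 + 0 + 4))*40 = (9 + 3)*40 = 12*40 = 480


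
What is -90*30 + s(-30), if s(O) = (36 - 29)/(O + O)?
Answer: -162007/60 ≈ -2700.1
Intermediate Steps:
s(O) = 7/(2*O) (s(O) = 7/((2*O)) = 7*(1/(2*O)) = 7/(2*O))
-90*30 + s(-30) = -90*30 + (7/2)/(-30) = -2700 + (7/2)*(-1/30) = -2700 - 7/60 = -162007/60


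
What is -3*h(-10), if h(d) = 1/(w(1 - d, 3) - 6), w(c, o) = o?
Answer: 1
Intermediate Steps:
h(d) = -1/3 (h(d) = 1/(3 - 6) = 1/(-3) = -1/3)
-3*h(-10) = -3*(-1/3) = 1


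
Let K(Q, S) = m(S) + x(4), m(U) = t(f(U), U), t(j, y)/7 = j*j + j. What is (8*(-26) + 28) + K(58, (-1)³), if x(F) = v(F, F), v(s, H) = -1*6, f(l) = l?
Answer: -186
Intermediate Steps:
v(s, H) = -6
x(F) = -6
t(j, y) = 7*j + 7*j² (t(j, y) = 7*(j*j + j) = 7*(j² + j) = 7*(j + j²) = 7*j + 7*j²)
m(U) = 7*U*(1 + U)
K(Q, S) = -6 + 7*S*(1 + S) (K(Q, S) = 7*S*(1 + S) - 6 = -6 + 7*S*(1 + S))
(8*(-26) + 28) + K(58, (-1)³) = (8*(-26) + 28) + (-6 + 7*(-1)³*(1 + (-1)³)) = (-208 + 28) + (-6 + 7*(-1)*(1 - 1)) = -180 + (-6 + 7*(-1)*0) = -180 + (-6 + 0) = -180 - 6 = -186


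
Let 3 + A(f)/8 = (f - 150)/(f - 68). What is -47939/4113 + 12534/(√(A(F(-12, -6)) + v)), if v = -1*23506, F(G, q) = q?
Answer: -47939/4113 - 6267*I*√32189482/434993 ≈ -11.655 - 81.74*I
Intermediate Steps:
A(f) = -24 + 8*(-150 + f)/(-68 + f) (A(f) = -24 + 8*((f - 150)/(f - 68)) = -24 + 8*((-150 + f)/(-68 + f)) = -24 + 8*(-150 + f)/(-68 + f))
v = -23506
-47939/4113 + 12534/(√(A(F(-12, -6)) + v)) = -47939/4113 + 12534/(√(16*(27 - 1*(-6))/(-68 - 6) - 23506)) = -47939*1/4113 + 12534/(√(16*(27 + 6)/(-74) - 23506)) = -47939/4113 + 12534/(√(16*(-1/74)*33 - 23506)) = -47939/4113 + 12534/(√(-264/37 - 23506)) = -47939/4113 + 12534/(√(-869986/37)) = -47939/4113 + 12534/((I*√32189482/37)) = -47939/4113 + 12534*(-I*√32189482/869986) = -47939/4113 - 6267*I*√32189482/434993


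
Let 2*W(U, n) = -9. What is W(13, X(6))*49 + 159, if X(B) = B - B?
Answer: -123/2 ≈ -61.500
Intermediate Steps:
X(B) = 0
W(U, n) = -9/2 (W(U, n) = (½)*(-9) = -9/2)
W(13, X(6))*49 + 159 = -9/2*49 + 159 = -441/2 + 159 = -123/2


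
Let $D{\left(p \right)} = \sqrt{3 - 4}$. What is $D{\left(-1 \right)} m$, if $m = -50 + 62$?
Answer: $12 i \approx 12.0 i$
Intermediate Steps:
$D{\left(p \right)} = i$ ($D{\left(p \right)} = \sqrt{-1} = i$)
$m = 12$
$D{\left(-1 \right)} m = i 12 = 12 i$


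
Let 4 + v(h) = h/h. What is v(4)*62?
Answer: -186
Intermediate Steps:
v(h) = -3 (v(h) = -4 + h/h = -4 + 1 = -3)
v(4)*62 = -3*62 = -186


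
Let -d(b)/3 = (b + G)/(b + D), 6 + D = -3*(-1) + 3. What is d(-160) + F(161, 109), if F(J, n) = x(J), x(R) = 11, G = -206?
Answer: 331/80 ≈ 4.1375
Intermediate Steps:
D = 0 (D = -6 + (-3*(-1) + 3) = -6 + (3 + 3) = -6 + 6 = 0)
F(J, n) = 11
d(b) = -3*(-206 + b)/b (d(b) = -3*(b - 206)/(b + 0) = -3*(-206 + b)/b)
d(-160) + F(161, 109) = (-3 + 618/(-160)) + 11 = (-3 + 618*(-1/160)) + 11 = (-3 - 309/80) + 11 = -549/80 + 11 = 331/80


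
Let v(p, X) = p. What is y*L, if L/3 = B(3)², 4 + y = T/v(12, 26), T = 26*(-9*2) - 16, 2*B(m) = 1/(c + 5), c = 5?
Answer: -133/400 ≈ -0.33250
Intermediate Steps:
B(m) = 1/20 (B(m) = 1/(2*(5 + 5)) = (½)/10 = (½)*(⅒) = 1/20)
T = -484 (T = 26*(-18) - 16 = -468 - 16 = -484)
y = -133/3 (y = -4 - 484/12 = -4 - 484*1/12 = -4 - 121/3 = -133/3 ≈ -44.333)
L = 3/400 (L = 3*(1/20)² = 3*(1/400) = 3/400 ≈ 0.0075000)
y*L = -133/3*3/400 = -133/400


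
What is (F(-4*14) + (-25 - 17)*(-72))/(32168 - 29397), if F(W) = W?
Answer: 2968/2771 ≈ 1.0711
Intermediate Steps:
(F(-4*14) + (-25 - 17)*(-72))/(32168 - 29397) = (-4*14 + (-25 - 17)*(-72))/(32168 - 29397) = (-56 - 42*(-72))/2771 = (-56 + 3024)*(1/2771) = 2968*(1/2771) = 2968/2771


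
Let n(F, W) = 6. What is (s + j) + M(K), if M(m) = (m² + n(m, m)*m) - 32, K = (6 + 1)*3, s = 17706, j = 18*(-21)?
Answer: 17863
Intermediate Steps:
j = -378
K = 21 (K = 7*3 = 21)
M(m) = -32 + m² + 6*m (M(m) = (m² + 6*m) - 32 = -32 + m² + 6*m)
(s + j) + M(K) = (17706 - 378) + (-32 + 21² + 6*21) = 17328 + (-32 + 441 + 126) = 17328 + 535 = 17863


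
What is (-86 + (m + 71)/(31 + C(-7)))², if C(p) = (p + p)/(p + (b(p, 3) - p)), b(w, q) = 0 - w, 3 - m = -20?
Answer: 5760000/841 ≈ 6849.0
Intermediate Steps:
m = 23 (m = 3 - 1*(-20) = 3 + 20 = 23)
b(w, q) = -w
C(p) = -2 (C(p) = (p + p)/(p + (-p - p)) = (2*p)/(p - 2*p) = (2*p)/((-p)) = (2*p)*(-1/p) = -2)
(-86 + (m + 71)/(31 + C(-7)))² = (-86 + (23 + 71)/(31 - 2))² = (-86 + 94/29)² = (-2400/29)² = 5760000/841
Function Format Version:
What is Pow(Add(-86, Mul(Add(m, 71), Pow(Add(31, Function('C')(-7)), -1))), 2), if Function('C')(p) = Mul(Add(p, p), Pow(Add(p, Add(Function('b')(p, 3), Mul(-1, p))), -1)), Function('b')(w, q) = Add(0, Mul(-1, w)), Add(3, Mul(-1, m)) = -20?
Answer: Rational(5760000, 841) ≈ 6849.0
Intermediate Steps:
m = 23 (m = Add(3, Mul(-1, -20)) = Add(3, 20) = 23)
Function('b')(w, q) = Mul(-1, w)
Function('C')(p) = -2 (Function('C')(p) = Mul(Add(p, p), Pow(Add(p, Add(Mul(-1, p), Mul(-1, p))), -1)) = Mul(Mul(2, p), Pow(Add(p, Mul(-2, p)), -1)) = Mul(Mul(2, p), Pow(Mul(-1, p), -1)) = Mul(Mul(2, p), Mul(-1, Pow(p, -1))) = -2)
Pow(Add(-86, Mul(Add(m, 71), Pow(Add(31, Function('C')(-7)), -1))), 2) = Pow(Add(-86, Mul(Add(23, 71), Pow(Add(31, -2), -1))), 2) = Pow(Add(-86, Mul(94, Pow(29, -1))), 2) = Pow(Add(-86, Mul(94, Rational(1, 29))), 2) = Pow(Add(-86, Rational(94, 29)), 2) = Pow(Rational(-2400, 29), 2) = Rational(5760000, 841)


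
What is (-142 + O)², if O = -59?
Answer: 40401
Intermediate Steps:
(-142 + O)² = (-142 - 59)² = (-201)² = 40401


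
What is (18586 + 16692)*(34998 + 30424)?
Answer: 2307957316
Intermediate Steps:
(18586 + 16692)*(34998 + 30424) = 35278*65422 = 2307957316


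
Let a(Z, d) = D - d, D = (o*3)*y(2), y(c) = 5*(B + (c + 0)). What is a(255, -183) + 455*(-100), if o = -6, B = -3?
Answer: -45227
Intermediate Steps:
y(c) = -15 + 5*c (y(c) = 5*(-3 + (c + 0)) = 5*(-3 + c) = -15 + 5*c)
D = 90 (D = (-6*3)*(-15 + 5*2) = -18*(-15 + 10) = -18*(-5) = 90)
a(Z, d) = 90 - d
a(255, -183) + 455*(-100) = (90 - 1*(-183)) + 455*(-100) = (90 + 183) - 45500 = 273 - 45500 = -45227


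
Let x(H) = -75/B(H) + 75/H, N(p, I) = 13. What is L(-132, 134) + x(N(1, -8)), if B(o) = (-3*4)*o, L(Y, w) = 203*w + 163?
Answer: 109485/4 ≈ 27371.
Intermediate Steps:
L(Y, w) = 163 + 203*w
B(o) = -12*o
x(H) = 325/(4*H) (x(H) = -75*(-1/(12*H)) + 75/H = -(-25)/(4*H) + 75/H = 25/(4*H) + 75/H = 325/(4*H))
L(-132, 134) + x(N(1, -8)) = (163 + 203*134) + (325/4)/13 = (163 + 27202) + (325/4)*(1/13) = 27365 + 25/4 = 109485/4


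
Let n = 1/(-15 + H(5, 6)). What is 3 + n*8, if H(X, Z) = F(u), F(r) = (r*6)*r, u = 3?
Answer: 125/39 ≈ 3.2051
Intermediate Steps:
F(r) = 6*r² (F(r) = (6*r)*r = 6*r²)
H(X, Z) = 54 (H(X, Z) = 6*3² = 6*9 = 54)
n = 1/39 (n = 1/(-15 + 54) = 1/39 ≈ 0.025641)
3 + n*8 = 3 + (1/39)*8 = 3 + 8/39 = 125/39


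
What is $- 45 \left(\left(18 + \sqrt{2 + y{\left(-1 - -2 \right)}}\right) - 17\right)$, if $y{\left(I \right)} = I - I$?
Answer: $-45 - 45 \sqrt{2} \approx -108.64$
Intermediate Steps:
$y{\left(I \right)} = 0$
$- 45 \left(\left(18 + \sqrt{2 + y{\left(-1 - -2 \right)}}\right) - 17\right) = - 45 \left(\left(18 + \sqrt{2 + 0}\right) - 17\right) = - 45 \left(\left(18 + \sqrt{2}\right) - 17\right) = - 45 \left(1 + \sqrt{2}\right) = -45 - 45 \sqrt{2}$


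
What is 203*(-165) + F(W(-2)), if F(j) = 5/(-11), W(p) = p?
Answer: -368450/11 ≈ -33495.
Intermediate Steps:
F(j) = -5/11 (F(j) = 5*(-1/11) = -5/11)
203*(-165) + F(W(-2)) = 203*(-165) - 5/11 = -33495 - 5/11 = -368450/11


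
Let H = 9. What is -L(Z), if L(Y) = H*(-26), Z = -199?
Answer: 234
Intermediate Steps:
L(Y) = -234 (L(Y) = 9*(-26) = -234)
-L(Z) = -1*(-234) = 234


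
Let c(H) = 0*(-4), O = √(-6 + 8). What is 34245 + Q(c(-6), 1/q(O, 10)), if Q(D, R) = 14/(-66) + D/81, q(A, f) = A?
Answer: 1130078/33 ≈ 34245.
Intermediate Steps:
O = √2 ≈ 1.4142
c(H) = 0
Q(D, R) = -7/33 + D/81 (Q(D, R) = 14*(-1/66) + D*(1/81) = -7/33 + D/81)
34245 + Q(c(-6), 1/q(O, 10)) = 34245 + (-7/33 + (1/81)*0) = 34245 + (-7/33 + 0) = 34245 - 7/33 = 1130078/33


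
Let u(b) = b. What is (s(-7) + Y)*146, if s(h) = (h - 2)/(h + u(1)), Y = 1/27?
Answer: 6059/27 ≈ 224.41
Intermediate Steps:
Y = 1/27 ≈ 0.037037
s(h) = (-2 + h)/(1 + h) (s(h) = (h - 2)/(h + 1) = (-2 + h)/(1 + h))
(s(-7) + Y)*146 = ((-2 - 7)/(1 - 7) + 1/27)*146 = (-9/(-6) + 1/27)*146 = (-⅙*(-9) + 1/27)*146 = (3/2 + 1/27)*146 = (83/54)*146 = 6059/27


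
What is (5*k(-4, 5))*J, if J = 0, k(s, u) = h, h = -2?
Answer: 0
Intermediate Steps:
k(s, u) = -2
(5*k(-4, 5))*J = (5*(-2))*0 = -10*0 = 0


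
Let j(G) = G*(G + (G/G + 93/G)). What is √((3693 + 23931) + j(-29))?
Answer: √28529 ≈ 168.91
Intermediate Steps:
j(G) = G*(1 + G + 93/G) (j(G) = G*(G + (1 + 93/G)) = G*(1 + G + 93/G))
√((3693 + 23931) + j(-29)) = √((3693 + 23931) + (93 - 29 + (-29)²)) = √(27624 + (93 - 29 + 841)) = √(27624 + 905) = √28529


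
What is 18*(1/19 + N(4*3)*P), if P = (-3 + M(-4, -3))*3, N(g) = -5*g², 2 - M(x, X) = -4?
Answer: -2216142/19 ≈ -1.1664e+5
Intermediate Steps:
M(x, X) = 6 (M(x, X) = 2 - 1*(-4) = 2 + 4 = 6)
P = 9 (P = (-3 + 6)*3 = 3*3 = 9)
18*(1/19 + N(4*3)*P) = 18*(1/19 - 5*(4*3)²*9) = 18*(1/19 - 5*12²*9) = 18*(1/19 - 5*144*9) = 18*(1/19 - 720*9) = 18*(1/19 - 6480) = 18*(-123119/19) = -2216142/19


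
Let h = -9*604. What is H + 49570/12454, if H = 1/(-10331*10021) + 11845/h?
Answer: 6312291292015223/3504384392595372 ≈ 1.8013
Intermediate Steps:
h = -5436
H = -1226276740031/562772505636 (H = 1/(-10331*10021) + 11845/(-5436) = -1/10331*1/10021 + 11845*(-1/5436) = -1/103526951 - 11845/5436 = -1226276740031/562772505636 ≈ -2.1790)
H + 49570/12454 = -1226276740031/562772505636 + 49570/12454 = -1226276740031/562772505636 + 49570*(1/12454) = -1226276740031/562772505636 + 24785/6227 = 6312291292015223/3504384392595372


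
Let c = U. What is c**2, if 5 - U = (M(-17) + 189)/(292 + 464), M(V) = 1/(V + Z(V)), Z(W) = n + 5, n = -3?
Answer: 725386489/32148900 ≈ 22.563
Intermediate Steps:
Z(W) = 2 (Z(W) = -3 + 5 = 2)
M(V) = 1/(2 + V) (M(V) = 1/(V + 2) = 1/(2 + V))
U = 26933/5670 (U = 5 - (1/(2 - 17) + 189)/(292 + 464) = 5 - (1/(-15) + 189)/756 = 5 - (-1/15 + 189)/756 = 5 - 2834/(15*756) = 5 - 1*1417/5670 = 5 - 1417/5670 = 26933/5670 ≈ 4.7501)
c = 26933/5670 ≈ 4.7501
c**2 = (26933/5670)**2 = 725386489/32148900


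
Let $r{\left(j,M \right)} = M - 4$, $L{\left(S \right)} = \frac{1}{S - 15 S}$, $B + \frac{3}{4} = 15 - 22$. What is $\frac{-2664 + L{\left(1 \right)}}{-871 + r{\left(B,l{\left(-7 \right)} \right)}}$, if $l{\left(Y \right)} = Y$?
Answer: $\frac{37297}{12348} \approx 3.0205$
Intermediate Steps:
$B = - \frac{31}{4}$ ($B = - \frac{3}{4} + \left(15 - 22\right) = - \frac{3}{4} - 7 = - \frac{31}{4} \approx -7.75$)
$L{\left(S \right)} = - \frac{1}{14 S}$ ($L{\left(S \right)} = \frac{1}{\left(-14\right) S} = - \frac{1}{14 S}$)
$r{\left(j,M \right)} = -4 + M$
$\frac{-2664 + L{\left(1 \right)}}{-871 + r{\left(B,l{\left(-7 \right)} \right)}} = \frac{-2664 - \frac{1}{14 \cdot 1}}{-871 - 11} = \frac{-2664 - \frac{1}{14}}{-871 - 11} = \frac{-2664 - \frac{1}{14}}{-882} = \left(- \frac{37297}{14}\right) \left(- \frac{1}{882}\right) = \frac{37297}{12348}$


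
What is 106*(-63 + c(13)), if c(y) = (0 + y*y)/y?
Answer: -5300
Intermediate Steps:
c(y) = y (c(y) = (0 + y²)/y = y²/y = y)
106*(-63 + c(13)) = 106*(-63 + 13) = 106*(-50) = -5300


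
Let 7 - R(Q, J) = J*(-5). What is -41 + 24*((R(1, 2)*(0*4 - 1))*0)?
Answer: -41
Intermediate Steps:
R(Q, J) = 7 + 5*J (R(Q, J) = 7 - J*(-5) = 7 - (-5)*J = 7 + 5*J)
-41 + 24*((R(1, 2)*(0*4 - 1))*0) = -41 + 24*(((7 + 5*2)*(0*4 - 1))*0) = -41 + 24*(((7 + 10)*(0 - 1))*0) = -41 + 24*((17*(-1))*0) = -41 + 24*(-17*0) = -41 + 24*0 = -41 + 0 = -41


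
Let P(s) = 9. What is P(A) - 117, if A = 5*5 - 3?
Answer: -108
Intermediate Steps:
A = 22 (A = 25 - 3 = 22)
P(A) - 117 = 9 - 117 = -108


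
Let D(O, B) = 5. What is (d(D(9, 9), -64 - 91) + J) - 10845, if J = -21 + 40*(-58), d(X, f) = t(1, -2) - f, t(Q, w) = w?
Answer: -13033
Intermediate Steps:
d(X, f) = -2 - f
J = -2341 (J = -21 - 2320 = -2341)
(d(D(9, 9), -64 - 91) + J) - 10845 = ((-2 - (-64 - 91)) - 2341) - 10845 = ((-2 - 1*(-155)) - 2341) - 10845 = ((-2 + 155) - 2341) - 10845 = (153 - 2341) - 10845 = -2188 - 10845 = -13033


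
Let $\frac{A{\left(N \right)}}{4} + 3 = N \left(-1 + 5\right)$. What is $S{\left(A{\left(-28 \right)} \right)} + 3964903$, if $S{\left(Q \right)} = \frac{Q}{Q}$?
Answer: $3964904$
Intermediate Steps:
$A{\left(N \right)} = -12 + 16 N$ ($A{\left(N \right)} = -12 + 4 N \left(-1 + 5\right) = -12 + 4 N 4 = -12 + 4 \cdot 4 N = -12 + 16 N$)
$S{\left(Q \right)} = 1$
$S{\left(A{\left(-28 \right)} \right)} + 3964903 = 1 + 3964903 = 3964904$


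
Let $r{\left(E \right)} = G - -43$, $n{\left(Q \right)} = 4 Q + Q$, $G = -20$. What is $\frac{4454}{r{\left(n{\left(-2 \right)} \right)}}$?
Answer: $\frac{4454}{23} \approx 193.65$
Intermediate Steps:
$n{\left(Q \right)} = 5 Q$
$r{\left(E \right)} = 23$ ($r{\left(E \right)} = -20 - -43 = -20 + 43 = 23$)
$\frac{4454}{r{\left(n{\left(-2 \right)} \right)}} = \frac{4454}{23}$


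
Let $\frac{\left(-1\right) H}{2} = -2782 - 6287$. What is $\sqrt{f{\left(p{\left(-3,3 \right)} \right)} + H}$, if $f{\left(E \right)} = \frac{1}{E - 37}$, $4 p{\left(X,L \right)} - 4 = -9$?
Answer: $\frac{\sqrt{47176870}}{51} \approx 134.68$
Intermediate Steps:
$p{\left(X,L \right)} = - \frac{5}{4}$ ($p{\left(X,L \right)} = 1 + \frac{1}{4} \left(-9\right) = 1 - \frac{9}{4} = - \frac{5}{4}$)
$H = 18138$ ($H = - 2 \left(-2782 - 6287\right) = \left(-2\right) \left(-9069\right) = 18138$)
$f{\left(E \right)} = \frac{1}{-37 + E}$
$\sqrt{f{\left(p{\left(-3,3 \right)} \right)} + H} = \sqrt{\frac{1}{-37 - \frac{5}{4}} + 18138} = \sqrt{\frac{1}{- \frac{153}{4}} + 18138} = \sqrt{- \frac{4}{153} + 18138} = \sqrt{\frac{2775110}{153}} = \frac{\sqrt{47176870}}{51}$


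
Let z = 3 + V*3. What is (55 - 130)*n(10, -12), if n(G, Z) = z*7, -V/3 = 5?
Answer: 22050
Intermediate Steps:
V = -15 (V = -3*5 = -15)
z = -42 (z = 3 - 15*3 = 3 - 45 = -42)
n(G, Z) = -294 (n(G, Z) = -42*7 = -294)
(55 - 130)*n(10, -12) = (55 - 130)*(-294) = -75*(-294) = 22050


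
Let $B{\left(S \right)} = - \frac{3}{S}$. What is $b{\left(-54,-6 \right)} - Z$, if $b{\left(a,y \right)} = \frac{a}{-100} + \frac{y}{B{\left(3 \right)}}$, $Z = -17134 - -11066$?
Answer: $\frac{303727}{50} \approx 6074.5$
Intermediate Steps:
$Z = -6068$ ($Z = -17134 + 11066 = -6068$)
$b{\left(a,y \right)} = - y - \frac{a}{100}$ ($b{\left(a,y \right)} = \frac{a}{-100} + \frac{y}{\left(-3\right) \frac{1}{3}} = a \left(- \frac{1}{100}\right) + \frac{y}{\left(-3\right) \frac{1}{3}} = - \frac{a}{100} + \frac{y}{-1} = - \frac{a}{100} + y \left(-1\right) = - \frac{a}{100} - y = - y - \frac{a}{100}$)
$b{\left(-54,-6 \right)} - Z = \left(\left(-1\right) \left(-6\right) - - \frac{27}{50}\right) - -6068 = \left(6 + \frac{27}{50}\right) + 6068 = \frac{327}{50} + 6068 = \frac{303727}{50}$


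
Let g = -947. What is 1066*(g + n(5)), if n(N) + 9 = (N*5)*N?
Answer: -885846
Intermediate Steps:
n(N) = -9 + 5*N² (n(N) = -9 + (N*5)*N = -9 + (5*N)*N = -9 + 5*N²)
1066*(g + n(5)) = 1066*(-947 + (-9 + 5*5²)) = 1066*(-947 + (-9 + 5*25)) = 1066*(-947 + (-9 + 125)) = 1066*(-947 + 116) = 1066*(-831) = -885846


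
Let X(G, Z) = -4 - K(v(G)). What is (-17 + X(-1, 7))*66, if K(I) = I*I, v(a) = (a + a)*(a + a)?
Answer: -2442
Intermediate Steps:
v(a) = 4*a**2 (v(a) = (2*a)*(2*a) = 4*a**2)
K(I) = I**2
X(G, Z) = -4 - 16*G**4 (X(G, Z) = -4 - (4*G**2)**2 = -4 - 16*G**4)
(-17 + X(-1, 7))*66 = (-17 + (-4 - 16*(-1)**4))*66 = (-17 + (-4 - 16*1))*66 = (-17 + (-4 - 16))*66 = (-17 - 20)*66 = -37*66 = -2442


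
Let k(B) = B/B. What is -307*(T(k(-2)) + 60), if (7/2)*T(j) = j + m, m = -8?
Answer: -17806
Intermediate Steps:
k(B) = 1
T(j) = -16/7 + 2*j/7 (T(j) = 2*(j - 8)/7 = 2*(-8 + j)/7 = -16/7 + 2*j/7)
-307*(T(k(-2)) + 60) = -307*((-16/7 + (2/7)*1) + 60) = -307*((-16/7 + 2/7) + 60) = -307*(-2 + 60) = -307*58 = -17806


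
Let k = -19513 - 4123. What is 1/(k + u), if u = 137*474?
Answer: 1/41302 ≈ 2.4212e-5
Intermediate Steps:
u = 64938
k = -23636
1/(k + u) = 1/(-23636 + 64938) = 1/41302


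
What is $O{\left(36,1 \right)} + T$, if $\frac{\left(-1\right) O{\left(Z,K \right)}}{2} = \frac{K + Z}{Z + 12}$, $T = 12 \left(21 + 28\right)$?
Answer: $\frac{14075}{24} \approx 586.46$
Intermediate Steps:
$T = 588$ ($T = 12 \cdot 49 = 588$)
$O{\left(Z,K \right)} = - \frac{2 \left(K + Z\right)}{12 + Z}$ ($O{\left(Z,K \right)} = - 2 \frac{K + Z}{Z + 12} = - 2 \frac{K + Z}{12 + Z} = - \frac{2 \left(K + Z\right)}{12 + Z}$)
$O{\left(36,1 \right)} + T = \frac{2 \left(\left(-1\right) 1 - 36\right)}{12 + 36} + 588 = \frac{2 \left(-1 - 36\right)}{48} + 588 = 2 \cdot \frac{1}{48} \left(-37\right) + 588 = - \frac{37}{24} + 588 = \frac{14075}{24}$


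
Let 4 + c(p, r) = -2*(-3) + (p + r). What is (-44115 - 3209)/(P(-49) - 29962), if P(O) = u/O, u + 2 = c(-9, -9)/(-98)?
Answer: 28406231/17984668 ≈ 1.5795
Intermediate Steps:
c(p, r) = 2 + p + r (c(p, r) = -4 + (-2*(-3) + (p + r)) = -4 + (6 + (p + r)) = -4 + (6 + p + r) = 2 + p + r)
u = -90/49 (u = -2 + (2 - 9 - 9)/(-98) = -2 - 16*(-1/98) = -2 + 8/49 = -90/49 ≈ -1.8367)
P(O) = -90/(49*O)
(-44115 - 3209)/(P(-49) - 29962) = (-44115 - 3209)/(-90/49/(-49) - 29962) = -47324/(-90/49*(-1/49) - 29962) = -47324/(90/2401 - 29962) = -47324/(-71938672/2401) = -47324*(-2401/71938672) = 28406231/17984668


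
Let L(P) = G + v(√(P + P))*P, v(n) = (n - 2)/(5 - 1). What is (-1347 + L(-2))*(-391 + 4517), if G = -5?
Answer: -5574226 - 4126*I ≈ -5.5742e+6 - 4126.0*I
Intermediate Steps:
v(n) = -½ + n/4 (v(n) = (-2 + n)/4 = (-2 + n)*(¼) = -½ + n/4)
L(P) = -5 + P*(-½ + √2*√P/4) (L(P) = -5 + (-½ + √(P + P)/4)*P = -5 + (-½ + √(2*P)/4)*P = -5 + (-½ + (√2*√P)/4)*P = -5 + (-½ + √2*√P/4)*P = -5 + P*(-½ + √2*√P/4))
(-1347 + L(-2))*(-391 + 4517) = (-1347 + (-5 + (¼)*(-2)*(-2 + √2*√(-2))))*(-391 + 4517) = (-1347 + (-5 + (¼)*(-2)*(-2 + √2*(I*√2))))*4126 = (-1347 + (-5 + (¼)*(-2)*(-2 + 2*I)))*4126 = (-1347 + (-5 + (1 - I)))*4126 = (-1347 + (-4 - I))*4126 = (-1351 - I)*4126 = -5574226 - 4126*I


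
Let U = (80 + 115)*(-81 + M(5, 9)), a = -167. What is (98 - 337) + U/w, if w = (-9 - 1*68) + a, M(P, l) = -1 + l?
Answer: -44081/244 ≈ -180.66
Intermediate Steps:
U = -14235 (U = (80 + 115)*(-81 + (-1 + 9)) = 195*(-81 + 8) = 195*(-73) = -14235)
w = -244 (w = (-9 - 1*68) - 167 = (-9 - 68) - 167 = -77 - 167 = -244)
(98 - 337) + U/w = (98 - 337) - 14235/(-244) = -239 - 14235*(-1/244) = -239 + 14235/244 = -44081/244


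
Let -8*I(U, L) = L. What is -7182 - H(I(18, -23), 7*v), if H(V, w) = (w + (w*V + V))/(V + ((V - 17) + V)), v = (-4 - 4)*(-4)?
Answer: -474227/67 ≈ -7078.0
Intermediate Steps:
v = 32 (v = -8*(-4) = 32)
I(U, L) = -L/8
H(V, w) = (V + w + V*w)/(-17 + 3*V) (H(V, w) = (w + (V*w + V))/(V + ((-17 + V) + V)) = (w + (V + V*w))/(V + (-17 + 2*V)) = (V + w + V*w)/(-17 + 3*V))
-7182 - H(I(18, -23), 7*v) = -7182 - (-⅛*(-23) + 7*32 + (-⅛*(-23))*(7*32))/(-17 + 3*(-⅛*(-23))) = -7182 - (23/8 + 224 + (23/8)*224)/(-17 + 3*(23/8)) = -7182 - (23/8 + 224 + 644)/(-17 + 69/8) = -7182 - 6967/((-67/8)*8) = -7182 - (-8)*6967/(67*8) = -7182 - 1*(-6967/67) = -7182 + 6967/67 = -474227/67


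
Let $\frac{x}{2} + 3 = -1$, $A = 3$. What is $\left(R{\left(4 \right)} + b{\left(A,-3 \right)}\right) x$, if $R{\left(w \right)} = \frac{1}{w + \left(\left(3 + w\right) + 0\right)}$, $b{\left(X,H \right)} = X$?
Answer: $- \frac{272}{11} \approx -24.727$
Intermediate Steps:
$x = -8$ ($x = -6 + 2 \left(-1\right) = -6 - 2 = -8$)
$R{\left(w \right)} = \frac{1}{3 + 2 w}$ ($R{\left(w \right)} = \frac{1}{w + \left(3 + w\right)} = \frac{1}{3 + 2 w}$)
$\left(R{\left(4 \right)} + b{\left(A,-3 \right)}\right) x = \left(\frac{1}{3 + 2 \cdot 4} + 3\right) \left(-8\right) = \left(\frac{1}{3 + 8} + 3\right) \left(-8\right) = \left(\frac{1}{11} + 3\right) \left(-8\right) = \frac{34}{11} \left(-8\right) = - \frac{272}{11}$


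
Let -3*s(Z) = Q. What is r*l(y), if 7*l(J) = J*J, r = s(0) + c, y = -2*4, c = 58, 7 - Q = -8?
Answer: 3392/7 ≈ 484.57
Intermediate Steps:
Q = 15 (Q = 7 - 1*(-8) = 7 + 8 = 15)
s(Z) = -5 (s(Z) = -1/3*15 = -5)
y = -8
r = 53 (r = -5 + 58 = 53)
l(J) = J**2/7 (l(J) = (J*J)/7 = J**2/7)
r*l(y) = 53*((1/7)*(-8)**2) = 53*((1/7)*64) = 53*(64/7) = 3392/7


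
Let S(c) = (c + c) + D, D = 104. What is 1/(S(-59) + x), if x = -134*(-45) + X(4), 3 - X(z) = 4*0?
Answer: 1/6019 ≈ 0.00016614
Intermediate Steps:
X(z) = 3 (X(z) = 3 - 4*0 = 3 - 1*0 = 3 + 0 = 3)
S(c) = 104 + 2*c (S(c) = (c + c) + 104 = 2*c + 104 = 104 + 2*c)
x = 6033 (x = -134*(-45) + 3 = 6030 + 3 = 6033)
1/(S(-59) + x) = 1/((104 + 2*(-59)) + 6033) = 1/((104 - 118) + 6033) = 1/(-14 + 6033) = 1/6019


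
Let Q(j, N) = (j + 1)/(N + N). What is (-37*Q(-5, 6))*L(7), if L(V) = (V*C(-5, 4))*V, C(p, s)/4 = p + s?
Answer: -7252/3 ≈ -2417.3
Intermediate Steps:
Q(j, N) = (1 + j)/(2*N) (Q(j, N) = (1 + j)/((2*N)) = (1 + j)*(1/(2*N)) = (1 + j)/(2*N))
C(p, s) = 4*p + 4*s (C(p, s) = 4*(p + s) = 4*p + 4*s)
L(V) = -4*V**2 (L(V) = (V*(4*(-5) + 4*4))*V = (V*(-20 + 16))*V = (V*(-4))*V = (-4*V)*V = -4*V**2)
(-37*Q(-5, 6))*L(7) = (-37*(1 - 5)/(2*6))*(-4*7**2) = (-37*(-4)/(2*6))*(-4*49) = -37*(-1/3)*(-196) = (37/3)*(-196) = -7252/3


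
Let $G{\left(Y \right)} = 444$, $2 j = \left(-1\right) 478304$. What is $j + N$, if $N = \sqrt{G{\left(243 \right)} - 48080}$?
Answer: $-239152 + 2 i \sqrt{11909} \approx -2.3915 \cdot 10^{5} + 218.26 i$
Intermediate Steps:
$j = -239152$ ($j = \frac{\left(-1\right) 478304}{2} = \frac{1}{2} \left(-478304\right) = -239152$)
$N = 2 i \sqrt{11909}$ ($N = \sqrt{444 - 48080} = \sqrt{-47636} = 2 i \sqrt{11909} \approx 218.26 i$)
$j + N = -239152 + 2 i \sqrt{11909}$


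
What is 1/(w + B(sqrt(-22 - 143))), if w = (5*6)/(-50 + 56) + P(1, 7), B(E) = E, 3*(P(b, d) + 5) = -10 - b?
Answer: -3/146 - 9*I*sqrt(165)/1606 ≈ -0.020548 - 0.071985*I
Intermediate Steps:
P(b, d) = -25/3 - b/3 (P(b, d) = -5 + (-10 - b)/3 = -5 + (-10/3 - b/3) = -25/3 - b/3)
w = -11/3 (w = (5*6)/(-50 + 56) + (-25/3 - 1/3*1) = 30/6 + (-25/3 - 1/3) = 30*(1/6) - 26/3 = 5 - 26/3 = -11/3 ≈ -3.6667)
1/(w + B(sqrt(-22 - 143))) = 1/(-11/3 + sqrt(-22 - 143)) = 1/(-11/3 + sqrt(-165)) = 1/(-11/3 + I*sqrt(165))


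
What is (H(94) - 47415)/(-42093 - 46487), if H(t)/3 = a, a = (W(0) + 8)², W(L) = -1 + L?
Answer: 11817/22145 ≈ 0.53362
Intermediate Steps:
a = 49 (a = ((-1 + 0) + 8)² = (-1 + 8)² = 7² = 49)
H(t) = 147 (H(t) = 3*49 = 147)
(H(94) - 47415)/(-42093 - 46487) = (147 - 47415)/(-42093 - 46487) = -47268/(-88580) = -47268*(-1/88580) = 11817/22145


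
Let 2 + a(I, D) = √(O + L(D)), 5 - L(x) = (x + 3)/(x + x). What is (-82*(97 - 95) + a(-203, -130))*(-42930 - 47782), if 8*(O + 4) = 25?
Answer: 15058192 - 22678*√245830/65 ≈ 1.4885e+7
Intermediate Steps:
O = -7/8 (O = -4 + (⅛)*25 = -4 + 25/8 = -7/8 ≈ -0.87500)
L(x) = 5 - (3 + x)/(2*x) (L(x) = 5 - (x + 3)/(x + x) = 5 - (3 + x)/(2*x))
a(I, D) = -2 + √(-7/8 + 3*(-1 + 3*D)/(2*D))
(-82*(97 - 95) + a(-203, -130))*(-42930 - 47782) = (-82*(97 - 95) + (-2 + √(58 - 24/(-130))/4))*(-42930 - 47782) = (-82*2 + (-2 + √(58 - 24*(-1/130))/4))*(-90712) = (-164 + (-2 + √(58 + 12/65)/4))*(-90712) = (-164 + (-2 + √(3782/65)/4))*(-90712) = (-164 + (-2 + (√245830/65)/4))*(-90712) = (-164 + (-2 + √245830/260))*(-90712) = (-166 + √245830/260)*(-90712) = 15058192 - 22678*√245830/65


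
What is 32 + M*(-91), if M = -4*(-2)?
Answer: -696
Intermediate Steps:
M = 8
32 + M*(-91) = 32 + 8*(-91) = 32 - 728 = -696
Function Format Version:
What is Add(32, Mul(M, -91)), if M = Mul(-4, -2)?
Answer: -696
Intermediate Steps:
M = 8
Add(32, Mul(M, -91)) = Add(32, Mul(8, -91)) = Add(32, -728) = -696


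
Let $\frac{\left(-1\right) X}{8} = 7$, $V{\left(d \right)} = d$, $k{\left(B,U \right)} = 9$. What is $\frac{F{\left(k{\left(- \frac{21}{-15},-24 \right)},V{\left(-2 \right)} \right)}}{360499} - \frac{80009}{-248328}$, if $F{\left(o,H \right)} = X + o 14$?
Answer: $\frac{28860547451}{89521995672} \approx 0.32238$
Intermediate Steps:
$X = -56$ ($X = \left(-8\right) 7 = -56$)
$F{\left(o,H \right)} = -56 + 14 o$ ($F{\left(o,H \right)} = -56 + o 14 = -56 + 14 o$)
$\frac{F{\left(k{\left(- \frac{21}{-15},-24 \right)},V{\left(-2 \right)} \right)}}{360499} - \frac{80009}{-248328} = \frac{-56 + 14 \cdot 9}{360499} - \frac{80009}{-248328} = \left(-56 + 126\right) \frac{1}{360499} - - \frac{80009}{248328} = 70 \cdot \frac{1}{360499} + \frac{80009}{248328} = \frac{70}{360499} + \frac{80009}{248328} = \frac{28860547451}{89521995672}$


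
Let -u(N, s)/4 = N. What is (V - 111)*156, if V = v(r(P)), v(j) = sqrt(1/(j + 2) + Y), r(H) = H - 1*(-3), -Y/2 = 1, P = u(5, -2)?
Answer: -17316 + 52*I*sqrt(465)/5 ≈ -17316.0 + 224.26*I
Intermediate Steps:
u(N, s) = -4*N
P = -20 (P = -4*5 = -20)
Y = -2 (Y = -2*1 = -2)
r(H) = 3 + H (r(H) = H + 3 = 3 + H)
v(j) = sqrt(-2 + 1/(2 + j)) (v(j) = sqrt(1/(j + 2) - 2) = sqrt(1/(2 + j) - 2) = sqrt(-2 + 1/(2 + j)))
V = I*sqrt(465)/15 (V = sqrt((-3 - 2*(3 - 20))/(2 + (3 - 20))) = sqrt((-3 - 2*(-17))/(2 - 17)) = sqrt((-3 + 34)/(-15)) = sqrt(-1/15*31) = sqrt(-31/15) = I*sqrt(465)/15 ≈ 1.4376*I)
(V - 111)*156 = (I*sqrt(465)/15 - 111)*156 = (-111 + I*sqrt(465)/15)*156 = -17316 + 52*I*sqrt(465)/5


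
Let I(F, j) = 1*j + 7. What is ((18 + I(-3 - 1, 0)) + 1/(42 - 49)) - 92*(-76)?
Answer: 49118/7 ≈ 7016.9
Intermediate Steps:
I(F, j) = 7 + j (I(F, j) = j + 7 = 7 + j)
((18 + I(-3 - 1, 0)) + 1/(42 - 49)) - 92*(-76) = ((18 + (7 + 0)) + 1/(42 - 49)) - 92*(-76) = ((18 + 7) + 1/(-7)) + 6992 = (25 - 1/7) + 6992 = 174/7 + 6992 = 49118/7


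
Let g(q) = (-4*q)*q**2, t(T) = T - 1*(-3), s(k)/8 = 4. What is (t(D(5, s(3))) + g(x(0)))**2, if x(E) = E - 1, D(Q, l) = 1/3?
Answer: 484/9 ≈ 53.778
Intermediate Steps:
s(k) = 32 (s(k) = 8*4 = 32)
D(Q, l) = 1/3 (D(Q, l) = 1*(1/3) = 1/3)
x(E) = -1 + E
t(T) = 3 + T (t(T) = T + 3 = 3 + T)
g(q) = -4*q**3
(t(D(5, s(3))) + g(x(0)))**2 = ((3 + 1/3) - 4*(-1 + 0)**3)**2 = (10/3 - 4*(-1)**3)**2 = (10/3 - 4*(-1))**2 = (10/3 + 4)**2 = (22/3)**2 = 484/9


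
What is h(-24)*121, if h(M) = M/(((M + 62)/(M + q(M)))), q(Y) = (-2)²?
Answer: 29040/19 ≈ 1528.4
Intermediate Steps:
q(Y) = 4
h(M) = M*(4 + M)/(62 + M) (h(M) = M/(((M + 62)/(M + 4))) = M/(((62 + M)/(4 + M))) = M*((4 + M)/(62 + M)) = M*(4 + M)/(62 + M))
h(-24)*121 = -24*(4 - 24)/(62 - 24)*121 = -24*(-20)/38*121 = -24*1/38*(-20)*121 = (240/19)*121 = 29040/19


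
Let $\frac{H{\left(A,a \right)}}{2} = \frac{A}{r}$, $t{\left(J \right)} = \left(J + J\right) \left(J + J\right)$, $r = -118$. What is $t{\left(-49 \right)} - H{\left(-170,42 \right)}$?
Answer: $\frac{566466}{59} \approx 9601.1$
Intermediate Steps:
$t{\left(J \right)} = 4 J^{2}$ ($t{\left(J \right)} = 2 J 2 J = 4 J^{2}$)
$H{\left(A,a \right)} = - \frac{A}{59}$ ($H{\left(A,a \right)} = 2 \frac{A}{-118} = 2 A \left(- \frac{1}{118}\right) = 2 \left(- \frac{A}{118}\right) = - \frac{A}{59}$)
$t{\left(-49 \right)} - H{\left(-170,42 \right)} = 4 \left(-49\right)^{2} - \left(- \frac{1}{59}\right) \left(-170\right) = 4 \cdot 2401 - \frac{170}{59} = 9604 - \frac{170}{59} = \frac{566466}{59}$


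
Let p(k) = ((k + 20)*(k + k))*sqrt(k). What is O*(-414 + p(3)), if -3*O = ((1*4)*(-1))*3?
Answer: -1656 + 552*sqrt(3) ≈ -699.91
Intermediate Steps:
p(k) = 2*k**(3/2)*(20 + k) (p(k) = ((20 + k)*(2*k))*sqrt(k) = (2*k*(20 + k))*sqrt(k) = 2*k**(3/2)*(20 + k))
O = 4 (O = -(1*4)*(-1)*3/3 = -4*(-1)*3/3 = -(-4)*3/3 = -1/3*(-12) = 4)
O*(-414 + p(3)) = 4*(-414 + 2*3**(3/2)*(20 + 3)) = 4*(-414 + 2*(3*sqrt(3))*23) = 4*(-414 + 138*sqrt(3)) = -1656 + 552*sqrt(3)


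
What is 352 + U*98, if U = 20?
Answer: 2312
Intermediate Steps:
352 + U*98 = 352 + 20*98 = 352 + 1960 = 2312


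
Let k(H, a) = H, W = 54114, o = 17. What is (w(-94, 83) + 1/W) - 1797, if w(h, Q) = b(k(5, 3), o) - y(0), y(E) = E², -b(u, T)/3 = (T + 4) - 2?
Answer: -100327355/54114 ≈ -1854.0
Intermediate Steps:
b(u, T) = -6 - 3*T (b(u, T) = -3*((T + 4) - 2) = -3*((4 + T) - 2) = -3*(2 + T) = -6 - 3*T)
w(h, Q) = -57 (w(h, Q) = (-6 - 3*17) - 1*0² = (-6 - 51) - 1*0 = -57 + 0 = -57)
(w(-94, 83) + 1/W) - 1797 = (-57 + 1/54114) - 1797 = -3084497/54114 - 1797 = -100327355/54114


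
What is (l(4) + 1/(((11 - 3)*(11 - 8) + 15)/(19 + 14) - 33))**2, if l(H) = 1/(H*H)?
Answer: 7569/7840000 ≈ 0.00096543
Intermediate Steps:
l(H) = H**(-2)
(l(4) + 1/(((11 - 3)*(11 - 8) + 15)/(19 + 14) - 33))**2 = (4**(-2) + 1/(((11 - 3)*(11 - 8) + 15)/(19 + 14) - 33))**2 = (1/16 + 1/((8*3 + 15)/33 - 33))**2 = (1/16 + 1/((24 + 15)*(1/33) - 33))**2 = (1/16 + 1/(39*(1/33) - 33))**2 = (1/16 + 1/(13/11 - 33))**2 = (1/16 + 1/(-350/11))**2 = (1/16 - 11/350)**2 = (87/2800)**2 = 7569/7840000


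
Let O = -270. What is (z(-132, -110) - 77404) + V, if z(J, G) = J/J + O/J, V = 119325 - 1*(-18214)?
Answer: 1323037/22 ≈ 60138.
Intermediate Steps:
V = 137539 (V = 119325 + 18214 = 137539)
z(J, G) = 1 - 270/J (z(J, G) = J/J - 270/J = 1 - 270/J)
(z(-132, -110) - 77404) + V = ((-270 - 132)/(-132) - 77404) + 137539 = (-1/132*(-402) - 77404) + 137539 = (67/22 - 77404) + 137539 = -1702821/22 + 137539 = 1323037/22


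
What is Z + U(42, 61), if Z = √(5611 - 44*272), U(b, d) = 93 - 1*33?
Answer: 60 + I*√6357 ≈ 60.0 + 79.731*I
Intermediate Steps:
U(b, d) = 60 (U(b, d) = 93 - 33 = 60)
Z = I*√6357 (Z = √(5611 - 11968) = √(-6357) = I*√6357 ≈ 79.731*I)
Z + U(42, 61) = I*√6357 + 60 = 60 + I*√6357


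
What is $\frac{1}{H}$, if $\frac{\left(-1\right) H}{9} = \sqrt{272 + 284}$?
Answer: $- \frac{\sqrt{139}}{2502} \approx -0.0047122$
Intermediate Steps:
$H = - 18 \sqrt{139}$ ($H = - 9 \sqrt{272 + 284} = - 9 \sqrt{556} = - 9 \cdot 2 \sqrt{139} = - 18 \sqrt{139} \approx -212.22$)
$\frac{1}{H} = \frac{1}{\left(-18\right) \sqrt{139}} = - \frac{\sqrt{139}}{2502}$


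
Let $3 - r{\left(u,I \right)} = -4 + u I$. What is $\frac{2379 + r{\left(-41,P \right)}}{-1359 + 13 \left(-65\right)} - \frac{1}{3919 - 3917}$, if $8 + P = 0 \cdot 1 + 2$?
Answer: $- \frac{1621}{1102} \approx -1.471$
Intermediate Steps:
$P = -6$ ($P = -8 + \left(0 \cdot 1 + 2\right) = -8 + \left(0 + 2\right) = -8 + 2 = -6$)
$r{\left(u,I \right)} = 7 - I u$ ($r{\left(u,I \right)} = 3 - \left(-4 + u I\right) = 3 - \left(-4 + I u\right) = 7 - I u$)
$\frac{2379 + r{\left(-41,P \right)}}{-1359 + 13 \left(-65\right)} - \frac{1}{3919 - 3917} = \frac{2379 + \left(7 - \left(-6\right) \left(-41\right)\right)}{-1359 + 13 \left(-65\right)} - \frac{1}{3919 - 3917} = \frac{2379 + \left(7 - 246\right)}{-1359 - 845} - \frac{1}{2} = \frac{2379 - 239}{-2204} - \frac{1}{2} = 2140 \left(- \frac{1}{2204}\right) - \frac{1}{2} = - \frac{535}{551} - \frac{1}{2} = - \frac{1621}{1102}$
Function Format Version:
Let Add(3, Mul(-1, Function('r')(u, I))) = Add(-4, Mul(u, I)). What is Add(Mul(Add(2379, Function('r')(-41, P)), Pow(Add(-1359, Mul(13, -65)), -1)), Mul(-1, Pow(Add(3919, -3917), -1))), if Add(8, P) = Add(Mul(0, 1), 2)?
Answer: Rational(-1621, 1102) ≈ -1.4710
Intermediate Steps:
P = -6 (P = Add(-8, Add(Mul(0, 1), 2)) = Add(-8, Add(0, 2)) = Add(-8, 2) = -6)
Function('r')(u, I) = Add(7, Mul(-1, I, u)) (Function('r')(u, I) = Add(3, Mul(-1, Add(-4, Mul(u, I)))) = Add(3, Mul(-1, Add(-4, Mul(I, u)))) = Add(3, Add(4, Mul(-1, I, u))) = Add(7, Mul(-1, I, u)))
Add(Mul(Add(2379, Function('r')(-41, P)), Pow(Add(-1359, Mul(13, -65)), -1)), Mul(-1, Pow(Add(3919, -3917), -1))) = Add(Mul(Add(2379, Add(7, Mul(-1, -6, -41))), Pow(Add(-1359, Mul(13, -65)), -1)), Mul(-1, Pow(Add(3919, -3917), -1))) = Add(Mul(Add(2379, Add(7, -246)), Pow(Add(-1359, -845), -1)), Mul(-1, Pow(2, -1))) = Add(Mul(Add(2379, -239), Pow(-2204, -1)), Mul(-1, Rational(1, 2))) = Add(Mul(2140, Rational(-1, 2204)), Rational(-1, 2)) = Add(Rational(-535, 551), Rational(-1, 2)) = Rational(-1621, 1102)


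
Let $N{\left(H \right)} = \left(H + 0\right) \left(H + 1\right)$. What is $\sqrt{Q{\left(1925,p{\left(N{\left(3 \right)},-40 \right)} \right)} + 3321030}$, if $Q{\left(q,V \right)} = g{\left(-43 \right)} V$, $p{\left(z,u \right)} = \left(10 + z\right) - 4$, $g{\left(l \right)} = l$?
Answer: $8 \sqrt{51879} \approx 1822.2$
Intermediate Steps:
$N{\left(H \right)} = H \left(1 + H\right)$
$p{\left(z,u \right)} = 6 + z$
$Q{\left(q,V \right)} = - 43 V$
$\sqrt{Q{\left(1925,p{\left(N{\left(3 \right)},-40 \right)} \right)} + 3321030} = \sqrt{- 43 \left(6 + 3 \left(1 + 3\right)\right) + 3321030} = \sqrt{- 43 \left(6 + 3 \cdot 4\right) + 3321030} = \sqrt{- 43 \left(6 + 12\right) + 3321030} = \sqrt{\left(-43\right) 18 + 3321030} = \sqrt{-774 + 3321030} = \sqrt{3320256} = 8 \sqrt{51879}$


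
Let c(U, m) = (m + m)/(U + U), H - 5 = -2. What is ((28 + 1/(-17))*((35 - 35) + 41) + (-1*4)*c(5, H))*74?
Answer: 7190654/85 ≈ 84596.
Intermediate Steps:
H = 3 (H = 5 - 2 = 3)
c(U, m) = m/U (c(U, m) = (2*m)/((2*U)) = (2*m)*(1/(2*U)) = m/U)
((28 + 1/(-17))*((35 - 35) + 41) + (-1*4)*c(5, H))*74 = ((28 + 1/(-17))*((35 - 35) + 41) + (-1*4)*(3/5))*74 = ((28 - 1/17)*(0 + 41) - 12/5)*74 = ((475/17)*41 - 4*⅗)*74 = (19475/17 - 12/5)*74 = (97171/85)*74 = 7190654/85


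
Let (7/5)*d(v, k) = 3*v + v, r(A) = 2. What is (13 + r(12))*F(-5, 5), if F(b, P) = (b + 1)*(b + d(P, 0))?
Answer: -3900/7 ≈ -557.14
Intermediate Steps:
d(v, k) = 20*v/7 (d(v, k) = 5*(3*v + v)/7 = 5*(4*v)/7 = 20*v/7)
F(b, P) = (1 + b)*(b + 20*P/7) (F(b, P) = (b + 1)*(b + 20*P/7) = (1 + b)*(b + 20*P/7))
(13 + r(12))*F(-5, 5) = (13 + 2)*(-5 + (-5)**2 + (20/7)*5 + (20/7)*5*(-5)) = 15*(-5 + 25 + 100/7 - 500/7) = 15*(-260/7) = -3900/7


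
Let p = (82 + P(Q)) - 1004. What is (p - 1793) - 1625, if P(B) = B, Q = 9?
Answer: -4331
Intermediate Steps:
p = -913 (p = (82 + 9) - 1004 = 91 - 1004 = -913)
(p - 1793) - 1625 = (-913 - 1793) - 1625 = -2706 - 1625 = -4331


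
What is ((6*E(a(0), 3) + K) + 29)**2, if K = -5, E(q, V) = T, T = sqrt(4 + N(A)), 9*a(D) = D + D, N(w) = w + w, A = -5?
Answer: 360 + 288*I*sqrt(6) ≈ 360.0 + 705.45*I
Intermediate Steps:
N(w) = 2*w
a(D) = 2*D/9 (a(D) = (D + D)/9 = (2*D)/9 = 2*D/9)
T = I*sqrt(6) (T = sqrt(4 + 2*(-5)) = sqrt(4 - 10) = sqrt(-6) = I*sqrt(6) ≈ 2.4495*I)
E(q, V) = I*sqrt(6)
((6*E(a(0), 3) + K) + 29)**2 = ((6*(I*sqrt(6)) - 5) + 29)**2 = ((6*I*sqrt(6) - 5) + 29)**2 = ((-5 + 6*I*sqrt(6)) + 29)**2 = (24 + 6*I*sqrt(6))**2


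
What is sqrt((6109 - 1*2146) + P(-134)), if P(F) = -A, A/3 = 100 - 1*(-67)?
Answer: sqrt(3462) ≈ 58.839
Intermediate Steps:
A = 501 (A = 3*(100 - 1*(-67)) = 3*(100 + 67) = 3*167 = 501)
P(F) = -501 (P(F) = -1*501 = -501)
sqrt((6109 - 1*2146) + P(-134)) = sqrt((6109 - 1*2146) - 501) = sqrt((6109 - 2146) - 501) = sqrt(3963 - 501) = sqrt(3462)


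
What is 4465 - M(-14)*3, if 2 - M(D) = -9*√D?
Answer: 4459 - 27*I*√14 ≈ 4459.0 - 101.02*I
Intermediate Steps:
M(D) = 2 + 9*√D (M(D) = 2 - (-9)*√D = 2 + 9*√D)
4465 - M(-14)*3 = 4465 - (2 + 9*√(-14))*3 = 4465 - (2 + 9*(I*√14))*3 = 4465 - (2 + 9*I*√14)*3 = 4465 - (6 + 27*I*√14) = 4465 + (-6 - 27*I*√14) = 4459 - 27*I*√14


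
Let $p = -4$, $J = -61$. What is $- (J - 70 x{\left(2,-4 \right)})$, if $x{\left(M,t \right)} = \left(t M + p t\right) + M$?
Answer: $761$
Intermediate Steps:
$x{\left(M,t \right)} = M - 4 t + M t$ ($x{\left(M,t \right)} = \left(t M - 4 t\right) + M = \left(M t - 4 t\right) + M = \left(- 4 t + M t\right) + M = M - 4 t + M t$)
$- (J - 70 x{\left(2,-4 \right)}) = - (-61 - 70 \left(2 - -16 + 2 \left(-4\right)\right)) = - (-61 - 70 \left(2 + 16 - 8\right)) = - (-61 - 700) = \left(-1\right) \left(-761\right) = 761$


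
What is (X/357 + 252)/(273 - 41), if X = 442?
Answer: 2659/2436 ≈ 1.0915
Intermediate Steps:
(X/357 + 252)/(273 - 41) = (442/357 + 252)/(273 - 41) = (442*(1/357) + 252)/232 = (26/21 + 252)*(1/232) = (5318/21)*(1/232) = 2659/2436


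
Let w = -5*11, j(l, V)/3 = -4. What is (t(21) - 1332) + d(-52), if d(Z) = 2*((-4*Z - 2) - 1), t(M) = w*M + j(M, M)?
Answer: -2089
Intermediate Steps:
j(l, V) = -12 (j(l, V) = 3*(-4) = -12)
w = -55
t(M) = -12 - 55*M (t(M) = -55*M - 12 = -12 - 55*M)
d(Z) = -6 - 8*Z (d(Z) = 2*((-2 - 4*Z) - 1) = 2*(-3 - 4*Z) = -6 - 8*Z)
(t(21) - 1332) + d(-52) = ((-12 - 55*21) - 1332) + (-6 - 8*(-52)) = ((-12 - 1155) - 1332) + (-6 + 416) = (-1167 - 1332) + 410 = -2499 + 410 = -2089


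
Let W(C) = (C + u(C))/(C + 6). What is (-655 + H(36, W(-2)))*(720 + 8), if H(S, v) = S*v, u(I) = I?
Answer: -503048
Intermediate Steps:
W(C) = 2*C/(6 + C) (W(C) = (C + C)/(C + 6) = (2*C)/(6 + C) = 2*C/(6 + C))
(-655 + H(36, W(-2)))*(720 + 8) = (-655 + 36*(2*(-2)/(6 - 2)))*(720 + 8) = (-655 + 36*(2*(-2)/4))*728 = (-655 + 36*(2*(-2)*(¼)))*728 = (-655 + 36*(-1))*728 = (-655 - 36)*728 = -691*728 = -503048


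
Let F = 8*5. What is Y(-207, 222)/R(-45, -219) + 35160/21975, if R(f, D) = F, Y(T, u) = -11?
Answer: 53/40 ≈ 1.3250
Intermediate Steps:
F = 40
R(f, D) = 40
Y(-207, 222)/R(-45, -219) + 35160/21975 = -11/40 + 35160/21975 = -11*1/40 + 35160*(1/21975) = -11/40 + 8/5 = 53/40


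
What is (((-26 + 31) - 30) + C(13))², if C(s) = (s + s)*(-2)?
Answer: 5929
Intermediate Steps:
C(s) = -4*s (C(s) = (2*s)*(-2) = -4*s)
(((-26 + 31) - 30) + C(13))² = (((-26 + 31) - 30) - 4*13)² = ((5 - 30) - 52)² = (-25 - 52)² = (-77)² = 5929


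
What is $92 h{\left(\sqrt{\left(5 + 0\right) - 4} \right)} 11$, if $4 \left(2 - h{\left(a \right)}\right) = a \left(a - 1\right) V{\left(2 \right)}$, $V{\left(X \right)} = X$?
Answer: $2024$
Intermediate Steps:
$h{\left(a \right)} = 2 - \frac{a \left(-1 + a\right)}{2}$ ($h{\left(a \right)} = 2 - \frac{a \left(a - 1\right) 2}{4} = 2 - \frac{a \left(-1 + a\right) 2}{4} = 2 - \frac{2 a \left(-1 + a\right)}{4} = 2 - \frac{a \left(-1 + a\right)}{2}$)
$92 h{\left(\sqrt{\left(5 + 0\right) - 4} \right)} 11 = 92 \left(2 + \frac{\sqrt{\left(5 + 0\right) - 4}}{2} - \frac{\left(\sqrt{\left(5 + 0\right) - 4}\right)^{2}}{2}\right) 11 = 92 \left(2 + \frac{\sqrt{5 - 4}}{2} - \frac{\left(\sqrt{5 - 4}\right)^{2}}{2}\right) 11 = 92 \left(2 + \frac{\sqrt{1}}{2} - \frac{\left(\sqrt{1}\right)^{2}}{2}\right) 11 = 92 \left(2 + \frac{1}{2} \cdot 1 - \frac{1^{2}}{2}\right) 11 = 92 \left(2 + \frac{1}{2} - \frac{1}{2}\right) 11 = 92 \cdot 2 \cdot 11 = 184 \cdot 11 = 2024$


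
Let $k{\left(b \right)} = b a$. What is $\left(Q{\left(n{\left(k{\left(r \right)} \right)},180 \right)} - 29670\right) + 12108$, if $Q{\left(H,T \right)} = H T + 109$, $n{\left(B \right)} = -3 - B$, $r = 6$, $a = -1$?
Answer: $-16913$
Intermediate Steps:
$k{\left(b \right)} = - b$ ($k{\left(b \right)} = b \left(-1\right) = - b$)
$Q{\left(H,T \right)} = 109 + H T$
$\left(Q{\left(n{\left(k{\left(r \right)} \right)},180 \right)} - 29670\right) + 12108 = \left(\left(109 + \left(-3 - \left(-1\right) 6\right) 180\right) - 29670\right) + 12108 = \left(\left(109 + \left(-3 - -6\right) 180\right) - 29670\right) + 12108 = \left(\left(109 + \left(-3 + 6\right) 180\right) - 29670\right) + 12108 = \left(\left(109 + 3 \cdot 180\right) - 29670\right) + 12108 = \left(\left(109 + 540\right) - 29670\right) + 12108 = \left(649 - 29670\right) + 12108 = -29021 + 12108 = -16913$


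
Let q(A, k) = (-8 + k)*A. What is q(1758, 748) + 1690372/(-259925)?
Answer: 338139940628/259925 ≈ 1.3009e+6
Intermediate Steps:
q(A, k) = A*(-8 + k)
q(1758, 748) + 1690372/(-259925) = 1758*(-8 + 748) + 1690372/(-259925) = 1758*740 + 1690372*(-1/259925) = 1300920 - 1690372/259925 = 338139940628/259925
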